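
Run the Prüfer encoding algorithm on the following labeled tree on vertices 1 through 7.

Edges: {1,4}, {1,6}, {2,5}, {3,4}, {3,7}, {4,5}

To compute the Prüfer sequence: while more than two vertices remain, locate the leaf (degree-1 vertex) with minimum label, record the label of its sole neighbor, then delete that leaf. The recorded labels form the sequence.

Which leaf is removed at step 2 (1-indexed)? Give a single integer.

Answer: 5

Derivation:
Step 1: current leaves = {2,6,7}. Remove leaf 2 (neighbor: 5).
Step 2: current leaves = {5,6,7}. Remove leaf 5 (neighbor: 4).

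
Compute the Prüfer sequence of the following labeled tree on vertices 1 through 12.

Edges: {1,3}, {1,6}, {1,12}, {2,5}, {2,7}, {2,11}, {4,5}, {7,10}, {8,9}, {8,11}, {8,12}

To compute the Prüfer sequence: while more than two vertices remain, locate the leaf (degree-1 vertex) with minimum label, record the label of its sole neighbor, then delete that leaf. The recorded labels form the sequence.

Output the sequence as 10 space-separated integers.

Answer: 1 5 2 1 12 8 7 2 11 8

Derivation:
Step 1: leaves = {3,4,6,9,10}. Remove smallest leaf 3, emit neighbor 1.
Step 2: leaves = {4,6,9,10}. Remove smallest leaf 4, emit neighbor 5.
Step 3: leaves = {5,6,9,10}. Remove smallest leaf 5, emit neighbor 2.
Step 4: leaves = {6,9,10}. Remove smallest leaf 6, emit neighbor 1.
Step 5: leaves = {1,9,10}. Remove smallest leaf 1, emit neighbor 12.
Step 6: leaves = {9,10,12}. Remove smallest leaf 9, emit neighbor 8.
Step 7: leaves = {10,12}. Remove smallest leaf 10, emit neighbor 7.
Step 8: leaves = {7,12}. Remove smallest leaf 7, emit neighbor 2.
Step 9: leaves = {2,12}. Remove smallest leaf 2, emit neighbor 11.
Step 10: leaves = {11,12}. Remove smallest leaf 11, emit neighbor 8.
Done: 2 vertices remain (8, 12). Sequence = [1 5 2 1 12 8 7 2 11 8]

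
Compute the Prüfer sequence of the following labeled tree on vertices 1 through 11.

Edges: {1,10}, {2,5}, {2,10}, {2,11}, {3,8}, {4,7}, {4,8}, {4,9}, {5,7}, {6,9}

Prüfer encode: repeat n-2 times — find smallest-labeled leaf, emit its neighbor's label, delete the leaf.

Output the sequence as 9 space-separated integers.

Step 1: leaves = {1,3,6,11}. Remove smallest leaf 1, emit neighbor 10.
Step 2: leaves = {3,6,10,11}. Remove smallest leaf 3, emit neighbor 8.
Step 3: leaves = {6,8,10,11}. Remove smallest leaf 6, emit neighbor 9.
Step 4: leaves = {8,9,10,11}. Remove smallest leaf 8, emit neighbor 4.
Step 5: leaves = {9,10,11}. Remove smallest leaf 9, emit neighbor 4.
Step 6: leaves = {4,10,11}. Remove smallest leaf 4, emit neighbor 7.
Step 7: leaves = {7,10,11}. Remove smallest leaf 7, emit neighbor 5.
Step 8: leaves = {5,10,11}. Remove smallest leaf 5, emit neighbor 2.
Step 9: leaves = {10,11}. Remove smallest leaf 10, emit neighbor 2.
Done: 2 vertices remain (2, 11). Sequence = [10 8 9 4 4 7 5 2 2]

Answer: 10 8 9 4 4 7 5 2 2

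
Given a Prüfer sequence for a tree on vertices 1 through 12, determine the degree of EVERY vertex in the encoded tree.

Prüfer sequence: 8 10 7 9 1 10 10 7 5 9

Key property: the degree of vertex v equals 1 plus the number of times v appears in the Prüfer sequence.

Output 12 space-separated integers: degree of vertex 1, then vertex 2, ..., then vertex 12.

p_1 = 8: count[8] becomes 1
p_2 = 10: count[10] becomes 1
p_3 = 7: count[7] becomes 1
p_4 = 9: count[9] becomes 1
p_5 = 1: count[1] becomes 1
p_6 = 10: count[10] becomes 2
p_7 = 10: count[10] becomes 3
p_8 = 7: count[7] becomes 2
p_9 = 5: count[5] becomes 1
p_10 = 9: count[9] becomes 2
Degrees (1 + count): deg[1]=1+1=2, deg[2]=1+0=1, deg[3]=1+0=1, deg[4]=1+0=1, deg[5]=1+1=2, deg[6]=1+0=1, deg[7]=1+2=3, deg[8]=1+1=2, deg[9]=1+2=3, deg[10]=1+3=4, deg[11]=1+0=1, deg[12]=1+0=1

Answer: 2 1 1 1 2 1 3 2 3 4 1 1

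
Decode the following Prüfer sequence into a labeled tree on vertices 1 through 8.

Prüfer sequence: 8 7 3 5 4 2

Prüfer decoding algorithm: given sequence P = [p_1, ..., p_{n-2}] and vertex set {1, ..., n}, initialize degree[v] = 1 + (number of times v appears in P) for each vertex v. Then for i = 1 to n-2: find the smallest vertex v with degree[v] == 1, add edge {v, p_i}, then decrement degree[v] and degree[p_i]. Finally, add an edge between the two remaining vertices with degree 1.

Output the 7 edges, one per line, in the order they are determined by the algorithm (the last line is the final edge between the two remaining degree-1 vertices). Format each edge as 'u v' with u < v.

Answer: 1 8
6 7
3 7
3 5
4 5
2 4
2 8

Derivation:
Initial degrees: {1:1, 2:2, 3:2, 4:2, 5:2, 6:1, 7:2, 8:2}
Step 1: smallest deg-1 vertex = 1, p_1 = 8. Add edge {1,8}. Now deg[1]=0, deg[8]=1.
Step 2: smallest deg-1 vertex = 6, p_2 = 7. Add edge {6,7}. Now deg[6]=0, deg[7]=1.
Step 3: smallest deg-1 vertex = 7, p_3 = 3. Add edge {3,7}. Now deg[7]=0, deg[3]=1.
Step 4: smallest deg-1 vertex = 3, p_4 = 5. Add edge {3,5}. Now deg[3]=0, deg[5]=1.
Step 5: smallest deg-1 vertex = 5, p_5 = 4. Add edge {4,5}. Now deg[5]=0, deg[4]=1.
Step 6: smallest deg-1 vertex = 4, p_6 = 2. Add edge {2,4}. Now deg[4]=0, deg[2]=1.
Final: two remaining deg-1 vertices are 2, 8. Add edge {2,8}.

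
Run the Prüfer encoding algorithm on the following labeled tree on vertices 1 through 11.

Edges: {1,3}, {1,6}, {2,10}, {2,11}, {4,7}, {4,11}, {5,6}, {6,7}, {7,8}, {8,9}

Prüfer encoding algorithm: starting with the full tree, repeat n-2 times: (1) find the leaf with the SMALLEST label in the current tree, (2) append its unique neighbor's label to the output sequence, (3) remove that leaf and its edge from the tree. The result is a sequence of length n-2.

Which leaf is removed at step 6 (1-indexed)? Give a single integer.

Step 1: current leaves = {3,5,9,10}. Remove leaf 3 (neighbor: 1).
Step 2: current leaves = {1,5,9,10}. Remove leaf 1 (neighbor: 6).
Step 3: current leaves = {5,9,10}. Remove leaf 5 (neighbor: 6).
Step 4: current leaves = {6,9,10}. Remove leaf 6 (neighbor: 7).
Step 5: current leaves = {9,10}. Remove leaf 9 (neighbor: 8).
Step 6: current leaves = {8,10}. Remove leaf 8 (neighbor: 7).

Answer: 8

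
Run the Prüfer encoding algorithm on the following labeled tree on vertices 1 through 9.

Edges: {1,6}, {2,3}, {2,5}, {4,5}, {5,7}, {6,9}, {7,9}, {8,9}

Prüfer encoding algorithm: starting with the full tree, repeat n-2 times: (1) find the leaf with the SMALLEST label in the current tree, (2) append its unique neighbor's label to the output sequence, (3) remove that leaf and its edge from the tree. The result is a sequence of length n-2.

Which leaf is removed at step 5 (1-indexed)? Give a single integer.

Step 1: current leaves = {1,3,4,8}. Remove leaf 1 (neighbor: 6).
Step 2: current leaves = {3,4,6,8}. Remove leaf 3 (neighbor: 2).
Step 3: current leaves = {2,4,6,8}. Remove leaf 2 (neighbor: 5).
Step 4: current leaves = {4,6,8}. Remove leaf 4 (neighbor: 5).
Step 5: current leaves = {5,6,8}. Remove leaf 5 (neighbor: 7).

Answer: 5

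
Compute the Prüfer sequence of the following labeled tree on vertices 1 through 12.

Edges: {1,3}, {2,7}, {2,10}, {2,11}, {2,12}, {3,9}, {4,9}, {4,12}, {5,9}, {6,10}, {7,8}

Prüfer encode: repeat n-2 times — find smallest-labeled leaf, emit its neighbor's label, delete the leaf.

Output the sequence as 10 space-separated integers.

Answer: 3 9 9 10 7 2 4 12 2 2

Derivation:
Step 1: leaves = {1,5,6,8,11}. Remove smallest leaf 1, emit neighbor 3.
Step 2: leaves = {3,5,6,8,11}. Remove smallest leaf 3, emit neighbor 9.
Step 3: leaves = {5,6,8,11}. Remove smallest leaf 5, emit neighbor 9.
Step 4: leaves = {6,8,9,11}. Remove smallest leaf 6, emit neighbor 10.
Step 5: leaves = {8,9,10,11}. Remove smallest leaf 8, emit neighbor 7.
Step 6: leaves = {7,9,10,11}. Remove smallest leaf 7, emit neighbor 2.
Step 7: leaves = {9,10,11}. Remove smallest leaf 9, emit neighbor 4.
Step 8: leaves = {4,10,11}. Remove smallest leaf 4, emit neighbor 12.
Step 9: leaves = {10,11,12}. Remove smallest leaf 10, emit neighbor 2.
Step 10: leaves = {11,12}. Remove smallest leaf 11, emit neighbor 2.
Done: 2 vertices remain (2, 12). Sequence = [3 9 9 10 7 2 4 12 2 2]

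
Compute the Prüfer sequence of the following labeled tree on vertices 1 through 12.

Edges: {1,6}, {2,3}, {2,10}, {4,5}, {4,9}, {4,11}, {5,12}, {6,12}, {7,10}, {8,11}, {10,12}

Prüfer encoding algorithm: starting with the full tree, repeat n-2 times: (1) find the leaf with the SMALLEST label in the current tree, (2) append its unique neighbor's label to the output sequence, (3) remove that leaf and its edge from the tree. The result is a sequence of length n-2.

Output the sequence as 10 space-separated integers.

Step 1: leaves = {1,3,7,8,9}. Remove smallest leaf 1, emit neighbor 6.
Step 2: leaves = {3,6,7,8,9}. Remove smallest leaf 3, emit neighbor 2.
Step 3: leaves = {2,6,7,8,9}. Remove smallest leaf 2, emit neighbor 10.
Step 4: leaves = {6,7,8,9}. Remove smallest leaf 6, emit neighbor 12.
Step 5: leaves = {7,8,9}. Remove smallest leaf 7, emit neighbor 10.
Step 6: leaves = {8,9,10}. Remove smallest leaf 8, emit neighbor 11.
Step 7: leaves = {9,10,11}. Remove smallest leaf 9, emit neighbor 4.
Step 8: leaves = {10,11}. Remove smallest leaf 10, emit neighbor 12.
Step 9: leaves = {11,12}. Remove smallest leaf 11, emit neighbor 4.
Step 10: leaves = {4,12}. Remove smallest leaf 4, emit neighbor 5.
Done: 2 vertices remain (5, 12). Sequence = [6 2 10 12 10 11 4 12 4 5]

Answer: 6 2 10 12 10 11 4 12 4 5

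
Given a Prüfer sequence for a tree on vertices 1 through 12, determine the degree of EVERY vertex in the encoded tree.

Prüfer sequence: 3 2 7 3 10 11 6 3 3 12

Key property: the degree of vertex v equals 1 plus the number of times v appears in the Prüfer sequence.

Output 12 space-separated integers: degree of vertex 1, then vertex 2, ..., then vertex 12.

p_1 = 3: count[3] becomes 1
p_2 = 2: count[2] becomes 1
p_3 = 7: count[7] becomes 1
p_4 = 3: count[3] becomes 2
p_5 = 10: count[10] becomes 1
p_6 = 11: count[11] becomes 1
p_7 = 6: count[6] becomes 1
p_8 = 3: count[3] becomes 3
p_9 = 3: count[3] becomes 4
p_10 = 12: count[12] becomes 1
Degrees (1 + count): deg[1]=1+0=1, deg[2]=1+1=2, deg[3]=1+4=5, deg[4]=1+0=1, deg[5]=1+0=1, deg[6]=1+1=2, deg[7]=1+1=2, deg[8]=1+0=1, deg[9]=1+0=1, deg[10]=1+1=2, deg[11]=1+1=2, deg[12]=1+1=2

Answer: 1 2 5 1 1 2 2 1 1 2 2 2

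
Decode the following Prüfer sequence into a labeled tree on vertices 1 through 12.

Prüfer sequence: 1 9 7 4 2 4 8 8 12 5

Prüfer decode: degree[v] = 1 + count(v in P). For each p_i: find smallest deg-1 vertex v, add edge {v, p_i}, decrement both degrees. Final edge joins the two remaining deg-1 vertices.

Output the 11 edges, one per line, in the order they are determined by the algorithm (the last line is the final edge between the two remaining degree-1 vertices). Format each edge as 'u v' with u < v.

Initial degrees: {1:2, 2:2, 3:1, 4:3, 5:2, 6:1, 7:2, 8:3, 9:2, 10:1, 11:1, 12:2}
Step 1: smallest deg-1 vertex = 3, p_1 = 1. Add edge {1,3}. Now deg[3]=0, deg[1]=1.
Step 2: smallest deg-1 vertex = 1, p_2 = 9. Add edge {1,9}. Now deg[1]=0, deg[9]=1.
Step 3: smallest deg-1 vertex = 6, p_3 = 7. Add edge {6,7}. Now deg[6]=0, deg[7]=1.
Step 4: smallest deg-1 vertex = 7, p_4 = 4. Add edge {4,7}. Now deg[7]=0, deg[4]=2.
Step 5: smallest deg-1 vertex = 9, p_5 = 2. Add edge {2,9}. Now deg[9]=0, deg[2]=1.
Step 6: smallest deg-1 vertex = 2, p_6 = 4. Add edge {2,4}. Now deg[2]=0, deg[4]=1.
Step 7: smallest deg-1 vertex = 4, p_7 = 8. Add edge {4,8}. Now deg[4]=0, deg[8]=2.
Step 8: smallest deg-1 vertex = 10, p_8 = 8. Add edge {8,10}. Now deg[10]=0, deg[8]=1.
Step 9: smallest deg-1 vertex = 8, p_9 = 12. Add edge {8,12}. Now deg[8]=0, deg[12]=1.
Step 10: smallest deg-1 vertex = 11, p_10 = 5. Add edge {5,11}. Now deg[11]=0, deg[5]=1.
Final: two remaining deg-1 vertices are 5, 12. Add edge {5,12}.

Answer: 1 3
1 9
6 7
4 7
2 9
2 4
4 8
8 10
8 12
5 11
5 12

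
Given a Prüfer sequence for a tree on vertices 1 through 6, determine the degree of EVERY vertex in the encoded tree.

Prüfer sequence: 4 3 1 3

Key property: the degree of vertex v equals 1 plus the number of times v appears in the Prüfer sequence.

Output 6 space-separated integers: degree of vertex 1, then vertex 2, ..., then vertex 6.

p_1 = 4: count[4] becomes 1
p_2 = 3: count[3] becomes 1
p_3 = 1: count[1] becomes 1
p_4 = 3: count[3] becomes 2
Degrees (1 + count): deg[1]=1+1=2, deg[2]=1+0=1, deg[3]=1+2=3, deg[4]=1+1=2, deg[5]=1+0=1, deg[6]=1+0=1

Answer: 2 1 3 2 1 1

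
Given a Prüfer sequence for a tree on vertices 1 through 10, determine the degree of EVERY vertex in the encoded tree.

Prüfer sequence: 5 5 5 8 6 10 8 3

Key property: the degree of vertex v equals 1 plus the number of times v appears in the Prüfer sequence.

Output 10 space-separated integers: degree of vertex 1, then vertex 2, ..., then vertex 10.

Answer: 1 1 2 1 4 2 1 3 1 2

Derivation:
p_1 = 5: count[5] becomes 1
p_2 = 5: count[5] becomes 2
p_3 = 5: count[5] becomes 3
p_4 = 8: count[8] becomes 1
p_5 = 6: count[6] becomes 1
p_6 = 10: count[10] becomes 1
p_7 = 8: count[8] becomes 2
p_8 = 3: count[3] becomes 1
Degrees (1 + count): deg[1]=1+0=1, deg[2]=1+0=1, deg[3]=1+1=2, deg[4]=1+0=1, deg[5]=1+3=4, deg[6]=1+1=2, deg[7]=1+0=1, deg[8]=1+2=3, deg[9]=1+0=1, deg[10]=1+1=2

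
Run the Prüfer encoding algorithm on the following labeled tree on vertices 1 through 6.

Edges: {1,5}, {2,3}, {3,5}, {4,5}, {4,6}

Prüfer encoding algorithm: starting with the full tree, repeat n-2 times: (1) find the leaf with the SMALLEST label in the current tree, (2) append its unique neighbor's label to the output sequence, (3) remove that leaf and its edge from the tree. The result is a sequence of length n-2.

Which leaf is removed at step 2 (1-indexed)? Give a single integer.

Step 1: current leaves = {1,2,6}. Remove leaf 1 (neighbor: 5).
Step 2: current leaves = {2,6}. Remove leaf 2 (neighbor: 3).

Answer: 2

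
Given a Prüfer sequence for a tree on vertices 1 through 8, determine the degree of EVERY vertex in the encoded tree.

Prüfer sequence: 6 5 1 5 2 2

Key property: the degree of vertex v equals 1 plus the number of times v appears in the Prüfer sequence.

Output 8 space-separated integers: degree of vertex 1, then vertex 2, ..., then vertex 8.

Answer: 2 3 1 1 3 2 1 1

Derivation:
p_1 = 6: count[6] becomes 1
p_2 = 5: count[5] becomes 1
p_3 = 1: count[1] becomes 1
p_4 = 5: count[5] becomes 2
p_5 = 2: count[2] becomes 1
p_6 = 2: count[2] becomes 2
Degrees (1 + count): deg[1]=1+1=2, deg[2]=1+2=3, deg[3]=1+0=1, deg[4]=1+0=1, deg[5]=1+2=3, deg[6]=1+1=2, deg[7]=1+0=1, deg[8]=1+0=1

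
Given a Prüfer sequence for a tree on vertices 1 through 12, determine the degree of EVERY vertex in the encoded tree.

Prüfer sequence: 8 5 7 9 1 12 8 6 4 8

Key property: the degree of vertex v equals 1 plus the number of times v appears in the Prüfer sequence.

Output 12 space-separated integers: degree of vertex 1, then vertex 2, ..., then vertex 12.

Answer: 2 1 1 2 2 2 2 4 2 1 1 2

Derivation:
p_1 = 8: count[8] becomes 1
p_2 = 5: count[5] becomes 1
p_3 = 7: count[7] becomes 1
p_4 = 9: count[9] becomes 1
p_5 = 1: count[1] becomes 1
p_6 = 12: count[12] becomes 1
p_7 = 8: count[8] becomes 2
p_8 = 6: count[6] becomes 1
p_9 = 4: count[4] becomes 1
p_10 = 8: count[8] becomes 3
Degrees (1 + count): deg[1]=1+1=2, deg[2]=1+0=1, deg[3]=1+0=1, deg[4]=1+1=2, deg[5]=1+1=2, deg[6]=1+1=2, deg[7]=1+1=2, deg[8]=1+3=4, deg[9]=1+1=2, deg[10]=1+0=1, deg[11]=1+0=1, deg[12]=1+1=2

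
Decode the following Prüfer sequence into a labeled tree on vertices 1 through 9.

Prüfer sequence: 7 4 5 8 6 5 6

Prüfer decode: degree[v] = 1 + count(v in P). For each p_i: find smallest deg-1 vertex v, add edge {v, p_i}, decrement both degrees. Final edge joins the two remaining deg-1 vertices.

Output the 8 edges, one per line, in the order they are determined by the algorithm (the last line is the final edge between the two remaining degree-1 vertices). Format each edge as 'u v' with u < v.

Answer: 1 7
2 4
3 5
4 8
6 7
5 8
5 6
6 9

Derivation:
Initial degrees: {1:1, 2:1, 3:1, 4:2, 5:3, 6:3, 7:2, 8:2, 9:1}
Step 1: smallest deg-1 vertex = 1, p_1 = 7. Add edge {1,7}. Now deg[1]=0, deg[7]=1.
Step 2: smallest deg-1 vertex = 2, p_2 = 4. Add edge {2,4}. Now deg[2]=0, deg[4]=1.
Step 3: smallest deg-1 vertex = 3, p_3 = 5. Add edge {3,5}. Now deg[3]=0, deg[5]=2.
Step 4: smallest deg-1 vertex = 4, p_4 = 8. Add edge {4,8}. Now deg[4]=0, deg[8]=1.
Step 5: smallest deg-1 vertex = 7, p_5 = 6. Add edge {6,7}. Now deg[7]=0, deg[6]=2.
Step 6: smallest deg-1 vertex = 8, p_6 = 5. Add edge {5,8}. Now deg[8]=0, deg[5]=1.
Step 7: smallest deg-1 vertex = 5, p_7 = 6. Add edge {5,6}. Now deg[5]=0, deg[6]=1.
Final: two remaining deg-1 vertices are 6, 9. Add edge {6,9}.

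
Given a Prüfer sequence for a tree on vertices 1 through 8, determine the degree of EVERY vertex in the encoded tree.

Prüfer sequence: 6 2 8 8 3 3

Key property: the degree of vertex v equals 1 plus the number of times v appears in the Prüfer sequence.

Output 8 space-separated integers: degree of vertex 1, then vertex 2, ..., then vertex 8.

p_1 = 6: count[6] becomes 1
p_2 = 2: count[2] becomes 1
p_3 = 8: count[8] becomes 1
p_4 = 8: count[8] becomes 2
p_5 = 3: count[3] becomes 1
p_6 = 3: count[3] becomes 2
Degrees (1 + count): deg[1]=1+0=1, deg[2]=1+1=2, deg[3]=1+2=3, deg[4]=1+0=1, deg[5]=1+0=1, deg[6]=1+1=2, deg[7]=1+0=1, deg[8]=1+2=3

Answer: 1 2 3 1 1 2 1 3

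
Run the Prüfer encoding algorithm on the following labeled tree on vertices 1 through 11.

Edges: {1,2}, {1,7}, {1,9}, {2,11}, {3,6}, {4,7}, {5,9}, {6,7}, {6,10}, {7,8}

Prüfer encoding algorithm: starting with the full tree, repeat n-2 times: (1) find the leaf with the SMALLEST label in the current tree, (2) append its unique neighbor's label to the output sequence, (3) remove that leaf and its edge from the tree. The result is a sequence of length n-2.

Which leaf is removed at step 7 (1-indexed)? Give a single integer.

Step 1: current leaves = {3,4,5,8,10,11}. Remove leaf 3 (neighbor: 6).
Step 2: current leaves = {4,5,8,10,11}. Remove leaf 4 (neighbor: 7).
Step 3: current leaves = {5,8,10,11}. Remove leaf 5 (neighbor: 9).
Step 4: current leaves = {8,9,10,11}. Remove leaf 8 (neighbor: 7).
Step 5: current leaves = {9,10,11}. Remove leaf 9 (neighbor: 1).
Step 6: current leaves = {10,11}. Remove leaf 10 (neighbor: 6).
Step 7: current leaves = {6,11}. Remove leaf 6 (neighbor: 7).

Answer: 6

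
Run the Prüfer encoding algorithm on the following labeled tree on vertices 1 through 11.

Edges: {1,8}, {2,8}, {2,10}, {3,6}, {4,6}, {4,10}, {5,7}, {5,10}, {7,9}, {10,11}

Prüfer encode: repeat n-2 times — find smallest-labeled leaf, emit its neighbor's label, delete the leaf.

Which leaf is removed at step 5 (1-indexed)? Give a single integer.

Step 1: current leaves = {1,3,9,11}. Remove leaf 1 (neighbor: 8).
Step 2: current leaves = {3,8,9,11}. Remove leaf 3 (neighbor: 6).
Step 3: current leaves = {6,8,9,11}. Remove leaf 6 (neighbor: 4).
Step 4: current leaves = {4,8,9,11}. Remove leaf 4 (neighbor: 10).
Step 5: current leaves = {8,9,11}. Remove leaf 8 (neighbor: 2).

Answer: 8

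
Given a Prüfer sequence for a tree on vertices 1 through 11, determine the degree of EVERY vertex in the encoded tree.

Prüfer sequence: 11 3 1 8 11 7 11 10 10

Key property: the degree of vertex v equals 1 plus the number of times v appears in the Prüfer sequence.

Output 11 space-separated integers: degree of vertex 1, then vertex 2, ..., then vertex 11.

Answer: 2 1 2 1 1 1 2 2 1 3 4

Derivation:
p_1 = 11: count[11] becomes 1
p_2 = 3: count[3] becomes 1
p_3 = 1: count[1] becomes 1
p_4 = 8: count[8] becomes 1
p_5 = 11: count[11] becomes 2
p_6 = 7: count[7] becomes 1
p_7 = 11: count[11] becomes 3
p_8 = 10: count[10] becomes 1
p_9 = 10: count[10] becomes 2
Degrees (1 + count): deg[1]=1+1=2, deg[2]=1+0=1, deg[3]=1+1=2, deg[4]=1+0=1, deg[5]=1+0=1, deg[6]=1+0=1, deg[7]=1+1=2, deg[8]=1+1=2, deg[9]=1+0=1, deg[10]=1+2=3, deg[11]=1+3=4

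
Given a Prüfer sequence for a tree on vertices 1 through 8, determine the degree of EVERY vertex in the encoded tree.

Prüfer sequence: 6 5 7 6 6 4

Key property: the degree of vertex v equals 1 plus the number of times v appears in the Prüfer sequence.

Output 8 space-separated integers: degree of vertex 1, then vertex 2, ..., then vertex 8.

Answer: 1 1 1 2 2 4 2 1

Derivation:
p_1 = 6: count[6] becomes 1
p_2 = 5: count[5] becomes 1
p_3 = 7: count[7] becomes 1
p_4 = 6: count[6] becomes 2
p_5 = 6: count[6] becomes 3
p_6 = 4: count[4] becomes 1
Degrees (1 + count): deg[1]=1+0=1, deg[2]=1+0=1, deg[3]=1+0=1, deg[4]=1+1=2, deg[5]=1+1=2, deg[6]=1+3=4, deg[7]=1+1=2, deg[8]=1+0=1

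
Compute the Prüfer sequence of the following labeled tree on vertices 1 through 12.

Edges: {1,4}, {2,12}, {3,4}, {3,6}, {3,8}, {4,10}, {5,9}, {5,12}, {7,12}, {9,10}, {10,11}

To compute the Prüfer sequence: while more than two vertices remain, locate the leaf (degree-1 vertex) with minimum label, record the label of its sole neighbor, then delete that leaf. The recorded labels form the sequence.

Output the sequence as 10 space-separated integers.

Step 1: leaves = {1,2,6,7,8,11}. Remove smallest leaf 1, emit neighbor 4.
Step 2: leaves = {2,6,7,8,11}. Remove smallest leaf 2, emit neighbor 12.
Step 3: leaves = {6,7,8,11}. Remove smallest leaf 6, emit neighbor 3.
Step 4: leaves = {7,8,11}. Remove smallest leaf 7, emit neighbor 12.
Step 5: leaves = {8,11,12}. Remove smallest leaf 8, emit neighbor 3.
Step 6: leaves = {3,11,12}. Remove smallest leaf 3, emit neighbor 4.
Step 7: leaves = {4,11,12}. Remove smallest leaf 4, emit neighbor 10.
Step 8: leaves = {11,12}. Remove smallest leaf 11, emit neighbor 10.
Step 9: leaves = {10,12}. Remove smallest leaf 10, emit neighbor 9.
Step 10: leaves = {9,12}. Remove smallest leaf 9, emit neighbor 5.
Done: 2 vertices remain (5, 12). Sequence = [4 12 3 12 3 4 10 10 9 5]

Answer: 4 12 3 12 3 4 10 10 9 5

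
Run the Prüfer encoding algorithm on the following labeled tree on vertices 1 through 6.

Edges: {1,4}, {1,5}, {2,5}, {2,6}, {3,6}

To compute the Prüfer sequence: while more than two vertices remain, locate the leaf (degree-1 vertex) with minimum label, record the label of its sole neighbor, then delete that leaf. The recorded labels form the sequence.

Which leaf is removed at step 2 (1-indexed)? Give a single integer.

Answer: 4

Derivation:
Step 1: current leaves = {3,4}. Remove leaf 3 (neighbor: 6).
Step 2: current leaves = {4,6}. Remove leaf 4 (neighbor: 1).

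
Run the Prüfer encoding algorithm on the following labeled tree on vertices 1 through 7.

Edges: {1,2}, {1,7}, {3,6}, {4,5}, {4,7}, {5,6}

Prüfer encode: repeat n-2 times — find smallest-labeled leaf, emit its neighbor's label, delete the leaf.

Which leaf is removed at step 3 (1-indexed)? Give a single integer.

Answer: 3

Derivation:
Step 1: current leaves = {2,3}. Remove leaf 2 (neighbor: 1).
Step 2: current leaves = {1,3}. Remove leaf 1 (neighbor: 7).
Step 3: current leaves = {3,7}. Remove leaf 3 (neighbor: 6).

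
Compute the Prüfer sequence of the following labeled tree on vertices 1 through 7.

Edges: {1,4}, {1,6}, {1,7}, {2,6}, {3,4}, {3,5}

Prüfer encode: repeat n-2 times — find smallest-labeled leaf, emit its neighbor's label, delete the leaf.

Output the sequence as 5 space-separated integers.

Step 1: leaves = {2,5,7}. Remove smallest leaf 2, emit neighbor 6.
Step 2: leaves = {5,6,7}. Remove smallest leaf 5, emit neighbor 3.
Step 3: leaves = {3,6,7}. Remove smallest leaf 3, emit neighbor 4.
Step 4: leaves = {4,6,7}. Remove smallest leaf 4, emit neighbor 1.
Step 5: leaves = {6,7}. Remove smallest leaf 6, emit neighbor 1.
Done: 2 vertices remain (1, 7). Sequence = [6 3 4 1 1]

Answer: 6 3 4 1 1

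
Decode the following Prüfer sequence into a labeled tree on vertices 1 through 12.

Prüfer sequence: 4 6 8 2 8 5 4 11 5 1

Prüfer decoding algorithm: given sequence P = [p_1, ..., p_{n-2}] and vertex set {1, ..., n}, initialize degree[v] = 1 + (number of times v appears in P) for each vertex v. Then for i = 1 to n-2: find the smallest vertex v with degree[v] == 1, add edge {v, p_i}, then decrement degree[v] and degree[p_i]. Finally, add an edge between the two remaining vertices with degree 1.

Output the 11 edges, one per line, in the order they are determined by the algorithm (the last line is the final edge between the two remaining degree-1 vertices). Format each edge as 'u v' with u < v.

Answer: 3 4
6 7
6 8
2 9
2 8
5 8
4 10
4 11
5 11
1 5
1 12

Derivation:
Initial degrees: {1:2, 2:2, 3:1, 4:3, 5:3, 6:2, 7:1, 8:3, 9:1, 10:1, 11:2, 12:1}
Step 1: smallest deg-1 vertex = 3, p_1 = 4. Add edge {3,4}. Now deg[3]=0, deg[4]=2.
Step 2: smallest deg-1 vertex = 7, p_2 = 6. Add edge {6,7}. Now deg[7]=0, deg[6]=1.
Step 3: smallest deg-1 vertex = 6, p_3 = 8. Add edge {6,8}. Now deg[6]=0, deg[8]=2.
Step 4: smallest deg-1 vertex = 9, p_4 = 2. Add edge {2,9}. Now deg[9]=0, deg[2]=1.
Step 5: smallest deg-1 vertex = 2, p_5 = 8. Add edge {2,8}. Now deg[2]=0, deg[8]=1.
Step 6: smallest deg-1 vertex = 8, p_6 = 5. Add edge {5,8}. Now deg[8]=0, deg[5]=2.
Step 7: smallest deg-1 vertex = 10, p_7 = 4. Add edge {4,10}. Now deg[10]=0, deg[4]=1.
Step 8: smallest deg-1 vertex = 4, p_8 = 11. Add edge {4,11}. Now deg[4]=0, deg[11]=1.
Step 9: smallest deg-1 vertex = 11, p_9 = 5. Add edge {5,11}. Now deg[11]=0, deg[5]=1.
Step 10: smallest deg-1 vertex = 5, p_10 = 1. Add edge {1,5}. Now deg[5]=0, deg[1]=1.
Final: two remaining deg-1 vertices are 1, 12. Add edge {1,12}.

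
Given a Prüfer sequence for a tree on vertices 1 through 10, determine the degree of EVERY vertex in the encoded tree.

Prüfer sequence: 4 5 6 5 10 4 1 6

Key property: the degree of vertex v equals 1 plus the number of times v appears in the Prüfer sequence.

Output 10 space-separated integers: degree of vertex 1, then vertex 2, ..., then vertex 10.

p_1 = 4: count[4] becomes 1
p_2 = 5: count[5] becomes 1
p_3 = 6: count[6] becomes 1
p_4 = 5: count[5] becomes 2
p_5 = 10: count[10] becomes 1
p_6 = 4: count[4] becomes 2
p_7 = 1: count[1] becomes 1
p_8 = 6: count[6] becomes 2
Degrees (1 + count): deg[1]=1+1=2, deg[2]=1+0=1, deg[3]=1+0=1, deg[4]=1+2=3, deg[5]=1+2=3, deg[6]=1+2=3, deg[7]=1+0=1, deg[8]=1+0=1, deg[9]=1+0=1, deg[10]=1+1=2

Answer: 2 1 1 3 3 3 1 1 1 2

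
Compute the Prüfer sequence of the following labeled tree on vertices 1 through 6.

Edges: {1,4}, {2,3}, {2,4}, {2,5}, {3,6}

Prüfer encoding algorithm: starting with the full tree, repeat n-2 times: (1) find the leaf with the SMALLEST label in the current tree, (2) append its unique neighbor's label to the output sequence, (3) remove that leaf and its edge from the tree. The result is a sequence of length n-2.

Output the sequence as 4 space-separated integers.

Answer: 4 2 2 3

Derivation:
Step 1: leaves = {1,5,6}. Remove smallest leaf 1, emit neighbor 4.
Step 2: leaves = {4,5,6}. Remove smallest leaf 4, emit neighbor 2.
Step 3: leaves = {5,6}. Remove smallest leaf 5, emit neighbor 2.
Step 4: leaves = {2,6}. Remove smallest leaf 2, emit neighbor 3.
Done: 2 vertices remain (3, 6). Sequence = [4 2 2 3]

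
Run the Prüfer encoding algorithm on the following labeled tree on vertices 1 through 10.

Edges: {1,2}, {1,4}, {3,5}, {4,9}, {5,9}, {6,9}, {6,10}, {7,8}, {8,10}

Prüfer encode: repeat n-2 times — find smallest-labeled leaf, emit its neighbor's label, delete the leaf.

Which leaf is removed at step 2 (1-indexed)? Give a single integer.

Step 1: current leaves = {2,3,7}. Remove leaf 2 (neighbor: 1).
Step 2: current leaves = {1,3,7}. Remove leaf 1 (neighbor: 4).

Answer: 1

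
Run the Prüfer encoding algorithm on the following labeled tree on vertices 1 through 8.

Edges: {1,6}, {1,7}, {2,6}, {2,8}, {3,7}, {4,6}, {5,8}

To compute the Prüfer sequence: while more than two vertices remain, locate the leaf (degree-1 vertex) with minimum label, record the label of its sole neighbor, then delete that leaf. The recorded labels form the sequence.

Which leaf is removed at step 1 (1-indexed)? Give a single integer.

Answer: 3

Derivation:
Step 1: current leaves = {3,4,5}. Remove leaf 3 (neighbor: 7).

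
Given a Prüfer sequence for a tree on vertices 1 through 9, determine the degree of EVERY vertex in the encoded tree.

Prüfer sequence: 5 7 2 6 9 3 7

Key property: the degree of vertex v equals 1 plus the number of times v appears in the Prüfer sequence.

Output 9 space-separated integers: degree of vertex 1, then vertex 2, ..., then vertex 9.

p_1 = 5: count[5] becomes 1
p_2 = 7: count[7] becomes 1
p_3 = 2: count[2] becomes 1
p_4 = 6: count[6] becomes 1
p_5 = 9: count[9] becomes 1
p_6 = 3: count[3] becomes 1
p_7 = 7: count[7] becomes 2
Degrees (1 + count): deg[1]=1+0=1, deg[2]=1+1=2, deg[3]=1+1=2, deg[4]=1+0=1, deg[5]=1+1=2, deg[6]=1+1=2, deg[7]=1+2=3, deg[8]=1+0=1, deg[9]=1+1=2

Answer: 1 2 2 1 2 2 3 1 2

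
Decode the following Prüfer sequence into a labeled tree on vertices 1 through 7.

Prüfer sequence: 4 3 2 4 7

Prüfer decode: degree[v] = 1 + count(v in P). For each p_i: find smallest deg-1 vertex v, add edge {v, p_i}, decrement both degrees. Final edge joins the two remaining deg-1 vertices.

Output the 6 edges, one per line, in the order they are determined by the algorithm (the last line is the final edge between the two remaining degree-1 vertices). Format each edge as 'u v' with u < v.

Initial degrees: {1:1, 2:2, 3:2, 4:3, 5:1, 6:1, 7:2}
Step 1: smallest deg-1 vertex = 1, p_1 = 4. Add edge {1,4}. Now deg[1]=0, deg[4]=2.
Step 2: smallest deg-1 vertex = 5, p_2 = 3. Add edge {3,5}. Now deg[5]=0, deg[3]=1.
Step 3: smallest deg-1 vertex = 3, p_3 = 2. Add edge {2,3}. Now deg[3]=0, deg[2]=1.
Step 4: smallest deg-1 vertex = 2, p_4 = 4. Add edge {2,4}. Now deg[2]=0, deg[4]=1.
Step 5: smallest deg-1 vertex = 4, p_5 = 7. Add edge {4,7}. Now deg[4]=0, deg[7]=1.
Final: two remaining deg-1 vertices are 6, 7. Add edge {6,7}.

Answer: 1 4
3 5
2 3
2 4
4 7
6 7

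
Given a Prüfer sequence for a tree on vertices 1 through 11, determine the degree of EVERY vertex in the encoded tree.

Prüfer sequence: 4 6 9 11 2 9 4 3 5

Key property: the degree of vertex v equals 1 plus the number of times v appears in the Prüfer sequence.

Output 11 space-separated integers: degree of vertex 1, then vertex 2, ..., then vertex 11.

Answer: 1 2 2 3 2 2 1 1 3 1 2

Derivation:
p_1 = 4: count[4] becomes 1
p_2 = 6: count[6] becomes 1
p_3 = 9: count[9] becomes 1
p_4 = 11: count[11] becomes 1
p_5 = 2: count[2] becomes 1
p_6 = 9: count[9] becomes 2
p_7 = 4: count[4] becomes 2
p_8 = 3: count[3] becomes 1
p_9 = 5: count[5] becomes 1
Degrees (1 + count): deg[1]=1+0=1, deg[2]=1+1=2, deg[3]=1+1=2, deg[4]=1+2=3, deg[5]=1+1=2, deg[6]=1+1=2, deg[7]=1+0=1, deg[8]=1+0=1, deg[9]=1+2=3, deg[10]=1+0=1, deg[11]=1+1=2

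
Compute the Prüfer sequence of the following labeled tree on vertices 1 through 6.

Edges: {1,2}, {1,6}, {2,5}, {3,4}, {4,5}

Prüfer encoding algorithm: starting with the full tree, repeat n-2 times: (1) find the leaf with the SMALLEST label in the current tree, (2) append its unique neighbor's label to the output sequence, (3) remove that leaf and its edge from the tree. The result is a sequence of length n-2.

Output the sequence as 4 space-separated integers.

Step 1: leaves = {3,6}. Remove smallest leaf 3, emit neighbor 4.
Step 2: leaves = {4,6}. Remove smallest leaf 4, emit neighbor 5.
Step 3: leaves = {5,6}. Remove smallest leaf 5, emit neighbor 2.
Step 4: leaves = {2,6}. Remove smallest leaf 2, emit neighbor 1.
Done: 2 vertices remain (1, 6). Sequence = [4 5 2 1]

Answer: 4 5 2 1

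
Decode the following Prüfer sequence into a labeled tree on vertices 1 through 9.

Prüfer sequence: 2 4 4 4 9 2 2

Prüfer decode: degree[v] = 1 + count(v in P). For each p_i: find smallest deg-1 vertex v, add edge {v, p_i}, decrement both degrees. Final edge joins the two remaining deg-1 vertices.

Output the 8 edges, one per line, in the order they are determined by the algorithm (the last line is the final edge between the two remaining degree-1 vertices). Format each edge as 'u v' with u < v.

Initial degrees: {1:1, 2:4, 3:1, 4:4, 5:1, 6:1, 7:1, 8:1, 9:2}
Step 1: smallest deg-1 vertex = 1, p_1 = 2. Add edge {1,2}. Now deg[1]=0, deg[2]=3.
Step 2: smallest deg-1 vertex = 3, p_2 = 4. Add edge {3,4}. Now deg[3]=0, deg[4]=3.
Step 3: smallest deg-1 vertex = 5, p_3 = 4. Add edge {4,5}. Now deg[5]=0, deg[4]=2.
Step 4: smallest deg-1 vertex = 6, p_4 = 4. Add edge {4,6}. Now deg[6]=0, deg[4]=1.
Step 5: smallest deg-1 vertex = 4, p_5 = 9. Add edge {4,9}. Now deg[4]=0, deg[9]=1.
Step 6: smallest deg-1 vertex = 7, p_6 = 2. Add edge {2,7}. Now deg[7]=0, deg[2]=2.
Step 7: smallest deg-1 vertex = 8, p_7 = 2. Add edge {2,8}. Now deg[8]=0, deg[2]=1.
Final: two remaining deg-1 vertices are 2, 9. Add edge {2,9}.

Answer: 1 2
3 4
4 5
4 6
4 9
2 7
2 8
2 9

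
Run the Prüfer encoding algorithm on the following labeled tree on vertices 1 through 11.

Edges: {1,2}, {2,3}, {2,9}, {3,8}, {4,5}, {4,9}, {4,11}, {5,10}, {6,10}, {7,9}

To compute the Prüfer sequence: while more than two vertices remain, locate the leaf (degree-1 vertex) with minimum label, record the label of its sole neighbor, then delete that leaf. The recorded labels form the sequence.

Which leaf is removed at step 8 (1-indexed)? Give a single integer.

Answer: 10

Derivation:
Step 1: current leaves = {1,6,7,8,11}. Remove leaf 1 (neighbor: 2).
Step 2: current leaves = {6,7,8,11}. Remove leaf 6 (neighbor: 10).
Step 3: current leaves = {7,8,10,11}. Remove leaf 7 (neighbor: 9).
Step 4: current leaves = {8,10,11}. Remove leaf 8 (neighbor: 3).
Step 5: current leaves = {3,10,11}. Remove leaf 3 (neighbor: 2).
Step 6: current leaves = {2,10,11}. Remove leaf 2 (neighbor: 9).
Step 7: current leaves = {9,10,11}. Remove leaf 9 (neighbor: 4).
Step 8: current leaves = {10,11}. Remove leaf 10 (neighbor: 5).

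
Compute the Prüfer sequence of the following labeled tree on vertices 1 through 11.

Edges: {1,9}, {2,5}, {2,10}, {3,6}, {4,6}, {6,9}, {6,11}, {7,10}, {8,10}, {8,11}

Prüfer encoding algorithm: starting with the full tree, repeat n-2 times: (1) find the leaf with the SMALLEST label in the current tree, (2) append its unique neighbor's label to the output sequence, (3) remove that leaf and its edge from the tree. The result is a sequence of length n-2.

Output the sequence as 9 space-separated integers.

Step 1: leaves = {1,3,4,5,7}. Remove smallest leaf 1, emit neighbor 9.
Step 2: leaves = {3,4,5,7,9}. Remove smallest leaf 3, emit neighbor 6.
Step 3: leaves = {4,5,7,9}. Remove smallest leaf 4, emit neighbor 6.
Step 4: leaves = {5,7,9}. Remove smallest leaf 5, emit neighbor 2.
Step 5: leaves = {2,7,9}. Remove smallest leaf 2, emit neighbor 10.
Step 6: leaves = {7,9}. Remove smallest leaf 7, emit neighbor 10.
Step 7: leaves = {9,10}. Remove smallest leaf 9, emit neighbor 6.
Step 8: leaves = {6,10}. Remove smallest leaf 6, emit neighbor 11.
Step 9: leaves = {10,11}. Remove smallest leaf 10, emit neighbor 8.
Done: 2 vertices remain (8, 11). Sequence = [9 6 6 2 10 10 6 11 8]

Answer: 9 6 6 2 10 10 6 11 8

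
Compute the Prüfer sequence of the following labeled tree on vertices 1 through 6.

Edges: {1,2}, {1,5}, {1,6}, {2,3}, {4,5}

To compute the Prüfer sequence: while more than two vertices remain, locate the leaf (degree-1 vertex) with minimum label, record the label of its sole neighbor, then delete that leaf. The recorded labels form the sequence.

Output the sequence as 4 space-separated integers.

Step 1: leaves = {3,4,6}. Remove smallest leaf 3, emit neighbor 2.
Step 2: leaves = {2,4,6}. Remove smallest leaf 2, emit neighbor 1.
Step 3: leaves = {4,6}. Remove smallest leaf 4, emit neighbor 5.
Step 4: leaves = {5,6}. Remove smallest leaf 5, emit neighbor 1.
Done: 2 vertices remain (1, 6). Sequence = [2 1 5 1]

Answer: 2 1 5 1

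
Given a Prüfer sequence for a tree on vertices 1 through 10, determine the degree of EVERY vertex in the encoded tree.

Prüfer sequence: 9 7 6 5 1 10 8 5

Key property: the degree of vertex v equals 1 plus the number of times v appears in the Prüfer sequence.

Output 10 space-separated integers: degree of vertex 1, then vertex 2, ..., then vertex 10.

p_1 = 9: count[9] becomes 1
p_2 = 7: count[7] becomes 1
p_3 = 6: count[6] becomes 1
p_4 = 5: count[5] becomes 1
p_5 = 1: count[1] becomes 1
p_6 = 10: count[10] becomes 1
p_7 = 8: count[8] becomes 1
p_8 = 5: count[5] becomes 2
Degrees (1 + count): deg[1]=1+1=2, deg[2]=1+0=1, deg[3]=1+0=1, deg[4]=1+0=1, deg[5]=1+2=3, deg[6]=1+1=2, deg[7]=1+1=2, deg[8]=1+1=2, deg[9]=1+1=2, deg[10]=1+1=2

Answer: 2 1 1 1 3 2 2 2 2 2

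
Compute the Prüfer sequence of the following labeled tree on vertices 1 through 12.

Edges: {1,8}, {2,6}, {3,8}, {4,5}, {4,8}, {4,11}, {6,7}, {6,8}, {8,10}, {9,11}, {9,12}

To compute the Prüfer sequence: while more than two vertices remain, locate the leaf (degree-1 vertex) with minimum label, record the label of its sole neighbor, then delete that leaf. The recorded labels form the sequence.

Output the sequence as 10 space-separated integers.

Answer: 8 6 8 4 6 8 8 4 11 9

Derivation:
Step 1: leaves = {1,2,3,5,7,10,12}. Remove smallest leaf 1, emit neighbor 8.
Step 2: leaves = {2,3,5,7,10,12}. Remove smallest leaf 2, emit neighbor 6.
Step 3: leaves = {3,5,7,10,12}. Remove smallest leaf 3, emit neighbor 8.
Step 4: leaves = {5,7,10,12}. Remove smallest leaf 5, emit neighbor 4.
Step 5: leaves = {7,10,12}. Remove smallest leaf 7, emit neighbor 6.
Step 6: leaves = {6,10,12}. Remove smallest leaf 6, emit neighbor 8.
Step 7: leaves = {10,12}. Remove smallest leaf 10, emit neighbor 8.
Step 8: leaves = {8,12}. Remove smallest leaf 8, emit neighbor 4.
Step 9: leaves = {4,12}. Remove smallest leaf 4, emit neighbor 11.
Step 10: leaves = {11,12}. Remove smallest leaf 11, emit neighbor 9.
Done: 2 vertices remain (9, 12). Sequence = [8 6 8 4 6 8 8 4 11 9]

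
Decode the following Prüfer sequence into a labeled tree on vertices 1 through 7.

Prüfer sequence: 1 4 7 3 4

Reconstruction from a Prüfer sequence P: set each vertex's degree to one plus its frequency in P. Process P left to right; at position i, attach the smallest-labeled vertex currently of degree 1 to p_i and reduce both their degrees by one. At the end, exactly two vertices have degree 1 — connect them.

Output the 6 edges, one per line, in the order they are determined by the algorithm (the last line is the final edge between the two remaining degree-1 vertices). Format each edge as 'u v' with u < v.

Answer: 1 2
1 4
5 7
3 6
3 4
4 7

Derivation:
Initial degrees: {1:2, 2:1, 3:2, 4:3, 5:1, 6:1, 7:2}
Step 1: smallest deg-1 vertex = 2, p_1 = 1. Add edge {1,2}. Now deg[2]=0, deg[1]=1.
Step 2: smallest deg-1 vertex = 1, p_2 = 4. Add edge {1,4}. Now deg[1]=0, deg[4]=2.
Step 3: smallest deg-1 vertex = 5, p_3 = 7. Add edge {5,7}. Now deg[5]=0, deg[7]=1.
Step 4: smallest deg-1 vertex = 6, p_4 = 3. Add edge {3,6}. Now deg[6]=0, deg[3]=1.
Step 5: smallest deg-1 vertex = 3, p_5 = 4. Add edge {3,4}. Now deg[3]=0, deg[4]=1.
Final: two remaining deg-1 vertices are 4, 7. Add edge {4,7}.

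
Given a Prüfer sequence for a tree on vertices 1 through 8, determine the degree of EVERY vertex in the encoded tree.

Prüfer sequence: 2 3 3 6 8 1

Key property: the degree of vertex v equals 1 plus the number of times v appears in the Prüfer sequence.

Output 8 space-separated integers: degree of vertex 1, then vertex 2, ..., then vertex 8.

p_1 = 2: count[2] becomes 1
p_2 = 3: count[3] becomes 1
p_3 = 3: count[3] becomes 2
p_4 = 6: count[6] becomes 1
p_5 = 8: count[8] becomes 1
p_6 = 1: count[1] becomes 1
Degrees (1 + count): deg[1]=1+1=2, deg[2]=1+1=2, deg[3]=1+2=3, deg[4]=1+0=1, deg[5]=1+0=1, deg[6]=1+1=2, deg[7]=1+0=1, deg[8]=1+1=2

Answer: 2 2 3 1 1 2 1 2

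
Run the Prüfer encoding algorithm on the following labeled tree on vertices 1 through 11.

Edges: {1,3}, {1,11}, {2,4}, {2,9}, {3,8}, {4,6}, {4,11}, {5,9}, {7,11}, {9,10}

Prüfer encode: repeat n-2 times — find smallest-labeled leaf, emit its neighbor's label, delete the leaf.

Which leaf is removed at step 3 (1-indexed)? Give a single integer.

Answer: 7

Derivation:
Step 1: current leaves = {5,6,7,8,10}. Remove leaf 5 (neighbor: 9).
Step 2: current leaves = {6,7,8,10}. Remove leaf 6 (neighbor: 4).
Step 3: current leaves = {7,8,10}. Remove leaf 7 (neighbor: 11).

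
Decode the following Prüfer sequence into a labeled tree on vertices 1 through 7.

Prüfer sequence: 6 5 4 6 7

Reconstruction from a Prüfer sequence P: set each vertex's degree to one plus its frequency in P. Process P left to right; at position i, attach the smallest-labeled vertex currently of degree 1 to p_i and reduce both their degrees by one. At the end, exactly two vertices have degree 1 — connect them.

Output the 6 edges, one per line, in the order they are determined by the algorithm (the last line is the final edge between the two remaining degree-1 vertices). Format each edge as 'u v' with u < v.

Answer: 1 6
2 5
3 4
4 6
5 7
6 7

Derivation:
Initial degrees: {1:1, 2:1, 3:1, 4:2, 5:2, 6:3, 7:2}
Step 1: smallest deg-1 vertex = 1, p_1 = 6. Add edge {1,6}. Now deg[1]=0, deg[6]=2.
Step 2: smallest deg-1 vertex = 2, p_2 = 5. Add edge {2,5}. Now deg[2]=0, deg[5]=1.
Step 3: smallest deg-1 vertex = 3, p_3 = 4. Add edge {3,4}. Now deg[3]=0, deg[4]=1.
Step 4: smallest deg-1 vertex = 4, p_4 = 6. Add edge {4,6}. Now deg[4]=0, deg[6]=1.
Step 5: smallest deg-1 vertex = 5, p_5 = 7. Add edge {5,7}. Now deg[5]=0, deg[7]=1.
Final: two remaining deg-1 vertices are 6, 7. Add edge {6,7}.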